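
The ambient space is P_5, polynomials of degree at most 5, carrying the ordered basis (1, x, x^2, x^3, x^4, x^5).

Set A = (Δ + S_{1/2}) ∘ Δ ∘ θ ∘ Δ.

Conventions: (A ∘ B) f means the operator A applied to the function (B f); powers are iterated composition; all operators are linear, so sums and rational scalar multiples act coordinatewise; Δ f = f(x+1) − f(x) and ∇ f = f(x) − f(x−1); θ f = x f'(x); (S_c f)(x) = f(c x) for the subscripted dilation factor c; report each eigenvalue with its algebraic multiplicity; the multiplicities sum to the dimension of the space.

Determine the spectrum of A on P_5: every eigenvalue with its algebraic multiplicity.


λ = 0 (multiplicity 6)

image of 1: 0
image of x: 0
image of x^2: 2
image of x^3: 6x + 21
image of x^4: 9x^2 + 102x + 124
image of x^5: 10x^3 + (585/2)x^2 + 765x + 575
the matrix is upper triangular; its diagonal is (0, 0, 0, 0, 0, 0)
for a triangular matrix the eigenvalues are the diagonal entries, with algebraic multiplicity their repetition count


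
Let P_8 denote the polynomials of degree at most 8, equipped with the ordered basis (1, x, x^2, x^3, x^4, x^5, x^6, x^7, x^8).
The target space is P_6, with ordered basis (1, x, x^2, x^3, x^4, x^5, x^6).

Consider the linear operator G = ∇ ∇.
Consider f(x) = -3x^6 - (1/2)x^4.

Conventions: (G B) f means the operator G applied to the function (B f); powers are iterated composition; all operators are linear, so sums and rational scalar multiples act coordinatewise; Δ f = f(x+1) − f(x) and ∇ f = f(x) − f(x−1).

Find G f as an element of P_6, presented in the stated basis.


∇ f = -18x^5 + 45x^4 - 62x^3 + 48x^2 - 20x + 7/2
∇ ∇ f = -90x^4 + 360x^3 - 636x^2 + 552x - 193

the result is g(x) = -90x^4 + 360x^3 - 636x^2 + 552x - 193


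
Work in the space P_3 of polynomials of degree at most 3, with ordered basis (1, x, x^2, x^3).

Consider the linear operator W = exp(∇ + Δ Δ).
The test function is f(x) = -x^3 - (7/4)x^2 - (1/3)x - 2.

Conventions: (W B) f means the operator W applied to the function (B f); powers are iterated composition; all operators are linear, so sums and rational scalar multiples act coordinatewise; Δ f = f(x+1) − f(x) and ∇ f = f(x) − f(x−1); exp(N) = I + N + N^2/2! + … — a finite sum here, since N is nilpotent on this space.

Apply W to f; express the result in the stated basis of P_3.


order-1 term: -3x^2 - (13/2)x - 109/12
order-2 term: -3x - 19/4
order-3 term: -1
the series for exp(∇ + Δ Δ) f terminates at order 3
exp(∇ + Δ Δ) f = -x^3 - (19/4)x^2 - (59/6)x - 101/6

the result is g(x) = -x^3 - (19/4)x^2 - (59/6)x - 101/6


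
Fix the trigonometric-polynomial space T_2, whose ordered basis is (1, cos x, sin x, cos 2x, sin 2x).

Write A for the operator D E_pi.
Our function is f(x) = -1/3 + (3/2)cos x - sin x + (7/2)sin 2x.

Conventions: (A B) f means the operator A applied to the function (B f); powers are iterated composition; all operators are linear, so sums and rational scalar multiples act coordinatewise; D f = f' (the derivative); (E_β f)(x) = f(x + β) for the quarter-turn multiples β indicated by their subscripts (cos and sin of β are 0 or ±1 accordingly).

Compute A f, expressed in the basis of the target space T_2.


E_pi f = -1/3 - (3/2)cos x + sin x + (7/2)sin 2x
D E_pi f = cos x + (3/2)sin x + 7cos 2x

g(x) = cos x + (3/2)sin x + 7cos 2x


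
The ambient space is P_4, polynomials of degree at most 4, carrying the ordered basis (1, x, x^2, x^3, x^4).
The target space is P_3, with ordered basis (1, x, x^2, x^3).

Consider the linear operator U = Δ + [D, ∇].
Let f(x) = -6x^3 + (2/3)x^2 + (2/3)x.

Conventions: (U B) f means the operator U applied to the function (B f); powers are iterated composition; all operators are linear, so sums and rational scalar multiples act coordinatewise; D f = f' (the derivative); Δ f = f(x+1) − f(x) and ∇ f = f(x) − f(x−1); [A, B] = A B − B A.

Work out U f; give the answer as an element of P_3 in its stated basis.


Δ f = -18x^2 - (50/3)x - 14/3
∇ f = -18x^2 + (58/3)x - 6
D ∇ f = -36x + 58/3
D f = -18x^2 + (4/3)x + 2/3
∇ D f = -36x + 58/3
[D, ∇] f = 0
(Δ + [D, ∇]) f = -18x^2 - (50/3)x - 14/3

the result is g(x) = -18x^2 - (50/3)x - 14/3


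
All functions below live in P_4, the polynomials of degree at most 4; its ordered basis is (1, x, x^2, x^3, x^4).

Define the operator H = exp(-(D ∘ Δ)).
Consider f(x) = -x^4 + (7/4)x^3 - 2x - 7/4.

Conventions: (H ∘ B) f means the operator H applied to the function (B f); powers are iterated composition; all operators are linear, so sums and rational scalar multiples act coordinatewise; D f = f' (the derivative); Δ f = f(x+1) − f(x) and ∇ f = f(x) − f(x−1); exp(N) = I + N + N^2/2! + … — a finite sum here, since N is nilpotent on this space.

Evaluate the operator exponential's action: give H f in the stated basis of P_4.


the image equals g(x) = -x^4 + (7/4)x^3 + 12x^2 - (1/2)x - 15

order-1 term: 12x^2 + (3/2)x - 5/4
order-2 term: -12
the series for exp(-(D ∘ Δ)) f terminates at order 2
exp(-(D ∘ Δ)) f = -x^4 + (7/4)x^3 + 12x^2 - (1/2)x - 15


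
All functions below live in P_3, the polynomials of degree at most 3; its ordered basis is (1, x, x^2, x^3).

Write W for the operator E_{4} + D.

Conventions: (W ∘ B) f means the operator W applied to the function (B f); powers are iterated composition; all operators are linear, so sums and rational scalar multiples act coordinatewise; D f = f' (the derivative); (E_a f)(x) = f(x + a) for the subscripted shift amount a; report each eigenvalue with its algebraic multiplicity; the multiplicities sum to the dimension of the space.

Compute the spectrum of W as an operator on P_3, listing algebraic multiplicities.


image of 1: 1
image of x: x + 5
image of x^2: x^2 + 10x + 16
image of x^3: x^3 + 15x^2 + 48x + 64
the matrix is upper triangular; its diagonal is (1, 1, 1, 1)
for a triangular matrix the eigenvalues are the diagonal entries, with algebraic multiplicity their repetition count

λ = 1 (multiplicity 4)


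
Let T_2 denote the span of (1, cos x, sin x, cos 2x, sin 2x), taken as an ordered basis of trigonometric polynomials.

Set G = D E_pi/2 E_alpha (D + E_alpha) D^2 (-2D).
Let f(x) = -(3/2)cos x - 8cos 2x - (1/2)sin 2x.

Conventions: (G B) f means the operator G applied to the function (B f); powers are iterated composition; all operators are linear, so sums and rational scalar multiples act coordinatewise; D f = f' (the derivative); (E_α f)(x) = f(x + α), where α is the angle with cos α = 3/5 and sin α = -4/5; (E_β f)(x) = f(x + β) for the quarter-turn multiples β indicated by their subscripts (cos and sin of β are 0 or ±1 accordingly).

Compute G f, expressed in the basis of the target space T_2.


D f = (3/2)sin x - cos 2x + 16sin 2x
(-2D) f = -3sin x + 2cos 2x - 32sin 2x
D (-2D) f = -3cos x - 64cos 2x - 4sin 2x
D D (-2D) f = 3sin x - 8cos 2x + 128sin 2x
D D^2 (-2D) f = 3cos x + 256cos 2x + 16sin 2x
E_alpha D^2 (-2D) f = -(12/5)cos x + (9/5)sin x - (3016/25)cos 2x - (1088/25)sin 2x
(D + E_alpha) D^2 (-2D) f = (3/5)cos x + (9/5)sin x + (3384/25)cos 2x - (688/25)sin 2x
E_alpha (D + E_alpha) D^2 (-2D) f = -(27/25)cos x + (39/25)sin x - (7176/625)cos 2x + (86032/625)sin 2x
E_pi/2 (E_alpha (D + E_alpha) D^2) (-2D) f = (39/25)cos x + (27/25)sin x + (7176/625)cos 2x - (86032/625)sin 2x
D E_pi/2 (E_alpha (D + E_alpha) D^2) (-2D) f = (27/25)cos x - (39/25)sin x - (172064/625)cos 2x - (14352/625)sin 2x

the image equals g(x) = (27/25)cos x - (39/25)sin x - (172064/625)cos 2x - (14352/625)sin 2x


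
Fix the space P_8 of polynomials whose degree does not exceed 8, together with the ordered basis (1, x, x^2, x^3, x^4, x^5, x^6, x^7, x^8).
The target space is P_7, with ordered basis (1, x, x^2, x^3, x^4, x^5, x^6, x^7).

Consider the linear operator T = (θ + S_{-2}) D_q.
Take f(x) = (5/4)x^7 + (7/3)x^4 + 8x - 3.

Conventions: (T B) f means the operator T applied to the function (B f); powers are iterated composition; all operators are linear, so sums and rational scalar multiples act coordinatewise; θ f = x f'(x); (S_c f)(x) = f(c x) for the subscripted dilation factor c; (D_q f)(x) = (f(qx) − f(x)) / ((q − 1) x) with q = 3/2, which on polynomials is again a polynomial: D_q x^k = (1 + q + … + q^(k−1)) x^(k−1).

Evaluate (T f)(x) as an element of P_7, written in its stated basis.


D_q f = (10295/256)x^6 + (455/24)x^3 + 8
θ D_q f = (30885/128)x^6 + (455/8)x^3
S_{-2} D_q f = (10295/4)x^6 - (455/3)x^3 + 8
(θ + S_{-2}) D_q f = (360325/128)x^6 - (2275/24)x^3 + 8

g(x) = (360325/128)x^6 - (2275/24)x^3 + 8


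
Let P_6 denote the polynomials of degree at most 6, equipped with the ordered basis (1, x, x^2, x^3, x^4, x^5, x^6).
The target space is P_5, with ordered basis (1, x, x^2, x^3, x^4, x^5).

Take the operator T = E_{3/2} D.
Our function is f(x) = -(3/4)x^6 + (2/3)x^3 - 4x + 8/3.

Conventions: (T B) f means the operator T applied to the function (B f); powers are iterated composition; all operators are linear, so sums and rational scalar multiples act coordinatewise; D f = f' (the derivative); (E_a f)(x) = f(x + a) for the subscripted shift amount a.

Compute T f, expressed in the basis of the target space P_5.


the result is g(x) = -(9/2)x^5 - (135/4)x^4 - (405/4)x^3 - (1199/8)x^2 - (3453/32)x - 2155/64

D f = -(9/2)x^5 + 2x^2 - 4
E_{3/2} D f = -(9/2)x^5 - (135/4)x^4 - (405/4)x^3 - (1199/8)x^2 - (3453/32)x - 2155/64


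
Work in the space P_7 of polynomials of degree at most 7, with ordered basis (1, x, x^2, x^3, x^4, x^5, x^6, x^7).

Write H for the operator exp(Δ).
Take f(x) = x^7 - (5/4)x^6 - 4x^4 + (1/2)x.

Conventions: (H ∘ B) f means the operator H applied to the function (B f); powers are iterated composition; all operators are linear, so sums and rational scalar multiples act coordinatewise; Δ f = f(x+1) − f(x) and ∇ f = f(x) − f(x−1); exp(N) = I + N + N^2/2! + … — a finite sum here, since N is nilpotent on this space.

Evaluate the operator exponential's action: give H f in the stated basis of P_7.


the result is g(x) = x^7 + (23/4)x^6 + (69/2)x^5 + (267/2)x^4 + 384x^3 + (3051/4)x^2 + (1903/2)x + 2255/4

order-1 term: 7x^6 + (27/2)x^5 + (65/4)x^4 - 6x^3 - (87/4)x^2 - (33/2)x - 15/4
order-2 term: 21x^5 + (345/4)x^4 + 170x^3 + (639/4)x^2 + (113/2)x - 15/4
order-3 term: 35x^4 + 185x^3 + (825/2)x^2 + (853/2)x + 329/2
order-4 term: 35x^3 + (765/4)x^2 + 380x + 1059/4
order-5 term: 21x^2 + (195/2)x + 485/4
order-6 term: 7x + 79/4
order-7 term: 1
the series for exp(Δ) f terminates at order 7
exp(Δ) f = x^7 + (23/4)x^6 + (69/2)x^5 + (267/2)x^4 + 384x^3 + (3051/4)x^2 + (1903/2)x + 2255/4


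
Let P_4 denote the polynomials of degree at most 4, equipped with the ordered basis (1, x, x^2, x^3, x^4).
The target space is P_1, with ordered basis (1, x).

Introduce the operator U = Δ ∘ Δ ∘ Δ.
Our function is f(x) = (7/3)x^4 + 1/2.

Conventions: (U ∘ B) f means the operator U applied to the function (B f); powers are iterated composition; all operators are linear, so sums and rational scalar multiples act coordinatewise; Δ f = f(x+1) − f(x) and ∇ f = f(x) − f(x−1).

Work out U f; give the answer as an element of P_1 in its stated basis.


Δ f = (28/3)x^3 + 14x^2 + (28/3)x + 7/3
Δ Δ f = 28x^2 + 56x + 98/3
Δ Δ Δ f = 56x + 84

the result is g(x) = 56x + 84


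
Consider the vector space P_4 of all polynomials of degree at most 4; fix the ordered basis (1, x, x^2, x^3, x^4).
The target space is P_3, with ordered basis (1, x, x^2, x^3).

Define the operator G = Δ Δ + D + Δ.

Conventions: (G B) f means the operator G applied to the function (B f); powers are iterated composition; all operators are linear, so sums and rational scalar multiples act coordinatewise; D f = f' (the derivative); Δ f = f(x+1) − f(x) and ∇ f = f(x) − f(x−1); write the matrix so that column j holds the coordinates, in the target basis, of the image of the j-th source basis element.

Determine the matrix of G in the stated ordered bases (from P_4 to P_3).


the matrix is [[0, 2, 3, 7, 15]; [0, 0, 4, 9, 28]; [0, 0, 0, 6, 18]; [0, 0, 0, 0, 8]] (rows listed top to bottom)

image of 1: 0
image of x: 2
image of x^2: 4x + 3
image of x^3: 6x^2 + 9x + 7
image of x^4: 8x^3 + 18x^2 + 28x + 15
each image's coordinates form column j of the matrix


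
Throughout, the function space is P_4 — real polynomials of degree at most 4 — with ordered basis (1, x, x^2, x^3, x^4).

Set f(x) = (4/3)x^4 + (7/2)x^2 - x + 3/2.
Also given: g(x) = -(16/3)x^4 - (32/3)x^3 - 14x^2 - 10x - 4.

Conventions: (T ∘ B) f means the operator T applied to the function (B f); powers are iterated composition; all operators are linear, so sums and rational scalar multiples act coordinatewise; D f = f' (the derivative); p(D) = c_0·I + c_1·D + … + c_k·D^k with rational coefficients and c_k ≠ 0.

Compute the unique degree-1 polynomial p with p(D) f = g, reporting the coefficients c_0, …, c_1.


p(D) = -4·I − 2·D, i.e. c_0 = -4, c_1 = -2

D^0 f = (4/3)x^4 + (7/2)x^2 - x + 3/2
D^1 f = (16/3)x^3 + 7x - 1
matching coefficients of g against c_0 f + c_1 Df + … from the top degree down determines the c_i
solution: c_0 = -4, c_1 = -2


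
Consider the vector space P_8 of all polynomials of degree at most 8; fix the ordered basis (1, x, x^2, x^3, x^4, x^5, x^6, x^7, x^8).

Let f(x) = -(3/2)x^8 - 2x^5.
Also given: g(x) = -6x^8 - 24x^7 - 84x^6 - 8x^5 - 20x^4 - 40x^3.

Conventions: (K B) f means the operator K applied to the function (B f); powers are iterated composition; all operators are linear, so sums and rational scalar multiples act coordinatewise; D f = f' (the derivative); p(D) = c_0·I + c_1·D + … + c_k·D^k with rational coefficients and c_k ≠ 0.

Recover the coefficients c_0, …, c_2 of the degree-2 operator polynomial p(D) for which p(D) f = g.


D^0 f = -(3/2)x^8 - 2x^5
D^1 f = -12x^7 - 10x^4
D^2 f = -84x^6 - 40x^3
matching coefficients of g against c_0 f + c_1 Df + … from the top degree down determines the c_i
solution: c_0 = 4, c_1 = 2, c_2 = 1

c_0 = 4, c_1 = 2, c_2 = 1


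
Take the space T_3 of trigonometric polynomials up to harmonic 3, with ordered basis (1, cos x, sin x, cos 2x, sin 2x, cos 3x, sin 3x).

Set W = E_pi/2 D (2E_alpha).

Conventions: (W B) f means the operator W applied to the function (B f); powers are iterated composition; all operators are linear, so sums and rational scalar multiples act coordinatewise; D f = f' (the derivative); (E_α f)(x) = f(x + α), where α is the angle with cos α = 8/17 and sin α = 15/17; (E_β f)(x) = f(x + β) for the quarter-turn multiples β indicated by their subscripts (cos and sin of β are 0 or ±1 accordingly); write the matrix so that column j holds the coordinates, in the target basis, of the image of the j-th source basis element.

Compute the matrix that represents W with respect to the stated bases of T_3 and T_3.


image of 1: 0
image of cos x: -(16/17)cos x + (30/17)sin x
image of sin x: -(30/17)cos x - (16/17)sin x
image of cos 2x: (960/289)cos 2x - (644/289)sin 2x
image of sin 2x: (644/289)cos 2x + (960/289)sin 2x
image of cos 3x: -(29328/4913)cos 3x + (2970/4913)sin 3x
image of sin 3x: -(2970/4913)cos 3x - (29328/4913)sin 3x
each image's coordinates form column j of the matrix

the matrix is [[0, 0, 0, 0, 0, 0, 0]; [0, -16/17, -30/17, 0, 0, 0, 0]; [0, 30/17, -16/17, 0, 0, 0, 0]; [0, 0, 0, 960/289, 644/289, 0, 0]; [0, 0, 0, -644/289, 960/289, 0, 0]; [0, 0, 0, 0, 0, -29328/4913, -2970/4913]; [0, 0, 0, 0, 0, 2970/4913, -29328/4913]] (rows listed top to bottom)


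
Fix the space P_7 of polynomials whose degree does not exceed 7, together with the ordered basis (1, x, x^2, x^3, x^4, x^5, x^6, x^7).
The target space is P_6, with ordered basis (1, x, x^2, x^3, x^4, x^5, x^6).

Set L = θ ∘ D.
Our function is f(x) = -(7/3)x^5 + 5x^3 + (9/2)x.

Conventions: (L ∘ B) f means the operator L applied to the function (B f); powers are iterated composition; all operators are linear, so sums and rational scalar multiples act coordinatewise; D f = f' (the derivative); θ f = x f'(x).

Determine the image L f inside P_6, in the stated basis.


D f = -(35/3)x^4 + 15x^2 + 9/2
θ D f = -(140/3)x^4 + 30x^2

the result is g(x) = -(140/3)x^4 + 30x^2


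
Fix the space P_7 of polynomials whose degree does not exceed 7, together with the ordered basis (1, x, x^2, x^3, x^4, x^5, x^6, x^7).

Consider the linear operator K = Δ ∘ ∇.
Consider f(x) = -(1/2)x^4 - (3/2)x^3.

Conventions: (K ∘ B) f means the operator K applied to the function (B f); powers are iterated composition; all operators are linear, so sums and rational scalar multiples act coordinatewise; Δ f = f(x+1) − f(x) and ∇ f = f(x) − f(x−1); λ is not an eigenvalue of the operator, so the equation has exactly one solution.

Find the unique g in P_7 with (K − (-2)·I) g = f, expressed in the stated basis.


the image equals g(x) = -(1/4)x^4 - (3/4)x^3 + (3/2)x^2 + (9/4)x - 5/4

write g with unknown coordinates in the stated basis and equate coefficients in (K − (-2)·I) g = f
solving from the highest basis element down gives g = -(1/4)x^4 - (3/4)x^3 + (3/2)x^2 + (9/4)x - 5/4
check: K g = -3x^2 - (9/2)x + 5/2
so K g − (-2)·g = -(1/2)x^4 - (3/2)x^3 = f ✓


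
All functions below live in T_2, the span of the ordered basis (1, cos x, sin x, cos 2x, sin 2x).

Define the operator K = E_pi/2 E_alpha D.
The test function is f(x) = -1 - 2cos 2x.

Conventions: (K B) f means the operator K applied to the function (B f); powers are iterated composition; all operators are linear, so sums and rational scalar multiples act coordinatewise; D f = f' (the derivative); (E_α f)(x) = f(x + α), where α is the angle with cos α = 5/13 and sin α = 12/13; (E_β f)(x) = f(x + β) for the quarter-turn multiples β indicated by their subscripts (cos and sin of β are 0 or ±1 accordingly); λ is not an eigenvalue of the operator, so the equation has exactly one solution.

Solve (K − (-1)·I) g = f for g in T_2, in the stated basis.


write g with unknown coordinates in the stated basis and equate coefficients in (K − (-1)·I) g = f
solving from the highest basis element down gives g = -1 - (818/1325)cos 2x - (476/1325)sin 2x
check: K g = -(1832/1325)cos 2x + (476/1325)sin 2x
so K g − (-1)·g = -1 - 2cos 2x = f ✓

g(x) = -1 - (818/1325)cos 2x - (476/1325)sin 2x


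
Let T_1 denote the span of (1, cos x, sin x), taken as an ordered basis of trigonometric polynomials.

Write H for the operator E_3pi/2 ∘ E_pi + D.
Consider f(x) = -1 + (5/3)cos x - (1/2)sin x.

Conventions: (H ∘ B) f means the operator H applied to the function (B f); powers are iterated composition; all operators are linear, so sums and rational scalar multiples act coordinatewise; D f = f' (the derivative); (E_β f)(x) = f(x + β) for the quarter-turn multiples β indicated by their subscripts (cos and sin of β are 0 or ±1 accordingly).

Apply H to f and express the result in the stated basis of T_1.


the image equals g(x) = -1 - cos x - (10/3)sin x

E_pi f = -1 - (5/3)cos x + (1/2)sin x
E_3pi/2 E_pi f = -1 - (1/2)cos x - (5/3)sin x
D f = -(1/2)cos x - (5/3)sin x
(E_3pi/2 ∘ E_pi + D) f = -1 - cos x - (10/3)sin x


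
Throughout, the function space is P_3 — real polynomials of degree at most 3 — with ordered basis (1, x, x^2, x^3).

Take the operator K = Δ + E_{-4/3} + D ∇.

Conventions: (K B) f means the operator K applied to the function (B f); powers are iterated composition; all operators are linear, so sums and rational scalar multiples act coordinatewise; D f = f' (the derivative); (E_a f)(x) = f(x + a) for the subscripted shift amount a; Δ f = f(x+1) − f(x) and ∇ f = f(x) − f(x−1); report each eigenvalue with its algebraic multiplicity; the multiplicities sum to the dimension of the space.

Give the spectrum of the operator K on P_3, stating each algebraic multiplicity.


image of 1: 1
image of x: x - 1/3
image of x^2: x^2 - (2/3)x + 43/9
image of x^3: x^3 - x^2 + (43/3)x - 118/27
the matrix is upper triangular; its diagonal is (1, 1, 1, 1)
for a triangular matrix the eigenvalues are the diagonal entries, with algebraic multiplicity their repetition count

λ = 1 (multiplicity 4)


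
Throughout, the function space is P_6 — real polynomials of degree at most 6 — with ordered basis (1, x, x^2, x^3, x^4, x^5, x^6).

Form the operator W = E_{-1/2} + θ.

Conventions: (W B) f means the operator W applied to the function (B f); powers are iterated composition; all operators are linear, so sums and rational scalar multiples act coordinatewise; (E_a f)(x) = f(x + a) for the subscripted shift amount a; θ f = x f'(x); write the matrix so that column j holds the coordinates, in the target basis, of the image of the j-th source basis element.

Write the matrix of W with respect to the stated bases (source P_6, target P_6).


the matrix is [[1, -1/2, 1/4, -1/8, 1/16, -1/32, 1/64]; [0, 2, -1, 3/4, -1/2, 5/16, -3/16]; [0, 0, 3, -3/2, 3/2, -5/4, 15/16]; [0, 0, 0, 4, -2, 5/2, -5/2]; [0, 0, 0, 0, 5, -5/2, 15/4]; [0, 0, 0, 0, 0, 6, -3]; [0, 0, 0, 0, 0, 0, 7]] (rows listed top to bottom)

image of 1: 1
image of x: 2x - 1/2
image of x^2: 3x^2 - x + 1/4
image of x^3: 4x^3 - (3/2)x^2 + (3/4)x - 1/8
image of x^4: 5x^4 - 2x^3 + (3/2)x^2 - (1/2)x + 1/16
image of x^5: 6x^5 - (5/2)x^4 + (5/2)x^3 - (5/4)x^2 + (5/16)x - 1/32
image of x^6: 7x^6 - 3x^5 + (15/4)x^4 - (5/2)x^3 + (15/16)x^2 - (3/16)x + 1/64
each image's coordinates form column j of the matrix


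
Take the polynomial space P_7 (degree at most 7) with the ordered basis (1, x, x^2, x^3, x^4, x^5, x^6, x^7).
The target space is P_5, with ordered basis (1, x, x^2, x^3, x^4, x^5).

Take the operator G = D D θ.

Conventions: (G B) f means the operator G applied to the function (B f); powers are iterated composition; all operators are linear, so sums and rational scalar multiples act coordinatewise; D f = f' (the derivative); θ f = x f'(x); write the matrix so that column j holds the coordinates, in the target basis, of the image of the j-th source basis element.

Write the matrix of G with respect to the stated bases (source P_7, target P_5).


the matrix is [[0, 0, 4, 0, 0, 0, 0, 0]; [0, 0, 0, 18, 0, 0, 0, 0]; [0, 0, 0, 0, 48, 0, 0, 0]; [0, 0, 0, 0, 0, 100, 0, 0]; [0, 0, 0, 0, 0, 0, 180, 0]; [0, 0, 0, 0, 0, 0, 0, 294]] (rows listed top to bottom)

image of 1: 0
image of x: 0
image of x^2: 4
image of x^3: 18x
image of x^4: 48x^2
image of x^5: 100x^3
image of x^6: 180x^4
image of x^7: 294x^5
each image's coordinates form column j of the matrix


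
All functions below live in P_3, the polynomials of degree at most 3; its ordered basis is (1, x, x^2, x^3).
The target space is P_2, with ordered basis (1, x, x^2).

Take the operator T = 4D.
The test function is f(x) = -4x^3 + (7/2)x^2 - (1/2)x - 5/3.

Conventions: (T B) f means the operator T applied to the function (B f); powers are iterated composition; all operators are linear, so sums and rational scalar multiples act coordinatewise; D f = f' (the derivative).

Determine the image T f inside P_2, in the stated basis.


D f = -12x^2 + 7x - 1/2
(4D) f = -48x^2 + 28x - 2

the image equals g(x) = -48x^2 + 28x - 2


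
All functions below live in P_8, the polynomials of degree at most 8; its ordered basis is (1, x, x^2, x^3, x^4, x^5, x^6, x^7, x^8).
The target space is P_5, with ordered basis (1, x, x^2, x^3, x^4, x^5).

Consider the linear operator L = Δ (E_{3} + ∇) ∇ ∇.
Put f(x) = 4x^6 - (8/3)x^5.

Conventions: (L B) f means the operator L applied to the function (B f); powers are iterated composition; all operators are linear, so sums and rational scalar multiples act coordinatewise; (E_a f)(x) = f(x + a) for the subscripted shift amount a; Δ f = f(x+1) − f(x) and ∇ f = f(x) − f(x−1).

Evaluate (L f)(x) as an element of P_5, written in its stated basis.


∇ f = 24x^5 - (220/3)x^4 + (320/3)x^3 - (260/3)x^2 + (112/3)x - 20/3
∇ ∇ f = 120x^4 - (1600/3)x^3 + 1000x^2 - (2720/3)x + 328
E_{3} (∇ ∇) f = 120x^4 + (2720/3)x^3 + 2680x^2 + (10960/3)x + 1928
∇ (∇ ∇) f = 480x^3 - 2320x^2 + 4080x - 2560
(E_{3} + ∇) (∇ ∇) f = 120x^4 + (4160/3)x^3 + 360x^2 + (23200/3)x - 632
Δ (E_{3} + ∇) (∇ ∇) f = 480x^3 + 4880x^2 + 5360x + 9600

g(x) = 480x^3 + 4880x^2 + 5360x + 9600


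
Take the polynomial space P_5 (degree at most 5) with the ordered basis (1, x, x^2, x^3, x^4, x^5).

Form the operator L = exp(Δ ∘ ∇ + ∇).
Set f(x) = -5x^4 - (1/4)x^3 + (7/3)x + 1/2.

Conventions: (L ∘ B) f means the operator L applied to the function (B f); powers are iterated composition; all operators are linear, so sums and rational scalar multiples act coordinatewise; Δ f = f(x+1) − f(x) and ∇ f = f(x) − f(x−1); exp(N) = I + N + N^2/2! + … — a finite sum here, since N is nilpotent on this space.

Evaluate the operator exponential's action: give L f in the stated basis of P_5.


g(x) = -5x^4 - (81/4)x^3 - (243/4)x^2 - (595/6)x - 881/12

order-1 term: -20x^3 - (123/4)x^2 - (83/4)x - 35/12
order-2 term: -30x^2 - (243/4)x - 143/4
order-3 term: -20x - 121/4
order-4 term: -5
the series for exp(Δ ∘ ∇ + ∇) f terminates at order 4
exp(Δ ∘ ∇ + ∇) f = -5x^4 - (81/4)x^3 - (243/4)x^2 - (595/6)x - 881/12


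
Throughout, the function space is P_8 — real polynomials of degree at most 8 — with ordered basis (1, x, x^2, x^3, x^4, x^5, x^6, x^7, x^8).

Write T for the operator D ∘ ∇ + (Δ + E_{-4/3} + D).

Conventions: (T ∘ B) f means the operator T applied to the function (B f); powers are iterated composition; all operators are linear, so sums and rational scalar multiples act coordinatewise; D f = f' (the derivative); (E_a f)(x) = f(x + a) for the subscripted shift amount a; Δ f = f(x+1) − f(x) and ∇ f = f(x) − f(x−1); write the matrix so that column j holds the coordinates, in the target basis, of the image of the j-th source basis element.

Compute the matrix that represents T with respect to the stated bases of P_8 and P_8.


image of 1: 1
image of x: x + 2/3
image of x^2: x^2 + (4/3)x + 43/9
image of x^3: x^3 + 2x^2 + (43/3)x - 118/27
image of x^4: x^4 + (8/3)x^3 + (86/3)x^2 - (472/27)x + 661/81
image of x^5: x^5 + (10/3)x^4 + (430/9)x^3 - (1180/27)x^2 + (3305/81)x - 1996/243
image of x^6: x^6 + 4x^5 + (215/3)x^4 - (2360/27)x^3 + (3305/27)x^2 - (3992/81)x + 9199/729
image of x^7: x^7 + (14/3)x^6 + (301/3)x^5 - (4130/27)x^4 + (23135/81)x^3 - (13972/81)x^2 + (64393/729)x - 29506/2187
image of x^8: x^8 + (16/3)x^7 + (1204/9)x^6 - (6608/27)x^5 + (46270/81)x^4 - (111776/243)x^3 + (257572/729)x^2 - (236048/2187)x + 124585/6561
each image's coordinates form column j of the matrix

the matrix is [[1, 2/3, 43/9, -118/27, 661/81, -1996/243, 9199/729, -29506/2187, 124585/6561]; [0, 1, 4/3, 43/3, -472/27, 3305/81, -3992/81, 64393/729, -236048/2187]; [0, 0, 1, 2, 86/3, -1180/27, 3305/27, -13972/81, 257572/729]; [0, 0, 0, 1, 8/3, 430/9, -2360/27, 23135/81, -111776/243]; [0, 0, 0, 0, 1, 10/3, 215/3, -4130/27, 46270/81]; [0, 0, 0, 0, 0, 1, 4, 301/3, -6608/27]; [0, 0, 0, 0, 0, 0, 1, 14/3, 1204/9]; [0, 0, 0, 0, 0, 0, 0, 1, 16/3]; [0, 0, 0, 0, 0, 0, 0, 0, 1]] (rows listed top to bottom)


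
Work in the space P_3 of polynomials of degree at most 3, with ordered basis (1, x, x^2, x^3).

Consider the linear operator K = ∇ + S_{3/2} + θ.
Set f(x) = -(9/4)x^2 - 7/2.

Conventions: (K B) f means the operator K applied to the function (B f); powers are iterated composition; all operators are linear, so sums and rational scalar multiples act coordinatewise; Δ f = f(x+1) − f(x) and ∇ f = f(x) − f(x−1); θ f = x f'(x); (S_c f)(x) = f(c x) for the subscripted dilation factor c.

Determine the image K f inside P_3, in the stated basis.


∇ f = -(9/2)x + 9/4
S_{3/2} f = -(81/16)x^2 - 7/2
θ f = -(9/2)x^2
(∇ + S_{3/2} + θ) f = -(153/16)x^2 - (9/2)x - 5/4

the result is g(x) = -(153/16)x^2 - (9/2)x - 5/4


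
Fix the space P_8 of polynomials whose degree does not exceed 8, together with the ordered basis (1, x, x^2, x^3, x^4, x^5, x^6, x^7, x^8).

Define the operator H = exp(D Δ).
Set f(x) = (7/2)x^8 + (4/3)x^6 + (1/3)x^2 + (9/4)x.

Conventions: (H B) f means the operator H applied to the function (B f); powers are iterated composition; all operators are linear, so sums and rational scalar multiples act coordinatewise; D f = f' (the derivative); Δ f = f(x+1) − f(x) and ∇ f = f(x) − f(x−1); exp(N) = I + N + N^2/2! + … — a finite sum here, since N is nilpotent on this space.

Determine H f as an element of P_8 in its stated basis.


the result is g(x) = (7/2)x^8 + (592/3)x^6 + 588x^5 + 3960x^4 + 12820x^3 + (99745/3)x^2 + (214553/4)x + 125498/3

order-1 term: 196x^6 + 588x^5 + 1020x^4 + 1060x^3 + 668x^2 + 236x + 110/3
order-2 term: 2940x^4 + 11760x^3 + 20820x^2 + 18120x + 6356
order-3 term: 11760x^2 + 35280x + 29560
order-4 term: 5880
the series for exp(D Δ) f terminates at order 4
exp(D Δ) f = (7/2)x^8 + (592/3)x^6 + 588x^5 + 3960x^4 + 12820x^3 + (99745/3)x^2 + (214553/4)x + 125498/3


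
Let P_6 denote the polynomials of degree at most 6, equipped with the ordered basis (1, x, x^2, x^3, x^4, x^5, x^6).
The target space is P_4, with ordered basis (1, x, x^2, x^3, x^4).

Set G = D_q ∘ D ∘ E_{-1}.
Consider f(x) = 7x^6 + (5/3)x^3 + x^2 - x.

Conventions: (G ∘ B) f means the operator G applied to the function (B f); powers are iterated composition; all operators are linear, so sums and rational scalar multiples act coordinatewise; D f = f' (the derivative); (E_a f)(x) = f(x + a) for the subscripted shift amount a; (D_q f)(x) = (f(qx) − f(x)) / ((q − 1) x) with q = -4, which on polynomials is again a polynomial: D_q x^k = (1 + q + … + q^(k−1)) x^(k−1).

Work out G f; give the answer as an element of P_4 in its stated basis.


E_{-1} f = 7x^6 - 42x^5 + 105x^4 - (415/3)x^3 + 101x^2 - 40x + 22/3
D E_{-1} f = 42x^5 - 210x^4 + 420x^3 - 415x^2 + 202x - 40
D_q D E_{-1} f = 8610x^4 + 10710x^3 + 5460x^2 + 1245x + 202

the image equals g(x) = 8610x^4 + 10710x^3 + 5460x^2 + 1245x + 202


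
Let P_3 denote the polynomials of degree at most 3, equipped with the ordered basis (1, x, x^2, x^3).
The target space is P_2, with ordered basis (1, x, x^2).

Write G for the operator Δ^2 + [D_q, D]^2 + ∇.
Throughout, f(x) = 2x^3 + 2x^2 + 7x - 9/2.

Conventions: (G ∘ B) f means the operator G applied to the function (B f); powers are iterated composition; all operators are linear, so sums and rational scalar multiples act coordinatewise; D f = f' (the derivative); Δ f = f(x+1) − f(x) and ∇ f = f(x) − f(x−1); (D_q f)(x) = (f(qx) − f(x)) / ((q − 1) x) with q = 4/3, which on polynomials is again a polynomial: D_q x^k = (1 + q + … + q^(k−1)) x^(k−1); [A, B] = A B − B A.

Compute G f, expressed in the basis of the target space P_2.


Δ f = 6x^2 + 10x + 11
Δ Δ f = 12x + 16
D f = 6x^2 + 4x + 7
D_q D f = 14x + 4
D_q f = (74/9)x^2 + (14/3)x + 7
D D_q f = (148/9)x + 14/3
[D_q, D] f = -(22/9)x - 2/3
D [D_q, D] f = -22/9
D_q D [D_q, D] f = 0
D_q [D_q, D] f = -22/9
D D_q [D_q, D] f = 0
[D_q, D] [D_q, D] f = 0
∇ f = 6x^2 - 2x + 7
(Δ^2 + [D_q, D]^2 + ∇) f = 6x^2 + 10x + 23

the result is g(x) = 6x^2 + 10x + 23


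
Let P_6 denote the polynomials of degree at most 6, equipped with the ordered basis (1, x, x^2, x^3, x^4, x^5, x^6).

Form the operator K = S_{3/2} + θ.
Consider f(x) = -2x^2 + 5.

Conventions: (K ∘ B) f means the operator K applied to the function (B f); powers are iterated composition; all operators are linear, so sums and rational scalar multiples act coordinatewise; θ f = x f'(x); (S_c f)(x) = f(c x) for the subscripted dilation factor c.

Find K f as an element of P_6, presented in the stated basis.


S_{3/2} f = -(9/2)x^2 + 5
θ f = -4x^2
(S_{3/2} + θ) f = -(17/2)x^2 + 5

the result is g(x) = -(17/2)x^2 + 5


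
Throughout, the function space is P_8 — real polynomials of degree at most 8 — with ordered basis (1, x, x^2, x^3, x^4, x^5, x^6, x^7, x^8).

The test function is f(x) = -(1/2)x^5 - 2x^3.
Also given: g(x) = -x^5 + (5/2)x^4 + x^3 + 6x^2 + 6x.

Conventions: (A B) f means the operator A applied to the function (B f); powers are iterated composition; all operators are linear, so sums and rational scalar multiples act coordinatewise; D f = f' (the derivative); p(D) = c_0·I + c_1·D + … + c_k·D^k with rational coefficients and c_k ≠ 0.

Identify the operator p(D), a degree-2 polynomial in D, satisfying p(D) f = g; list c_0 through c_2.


p(D) = 2·I − D − (1/2)·D^2, i.e. c_0 = 2, c_1 = -1, c_2 = -1/2

D^0 f = -(1/2)x^5 - 2x^3
D^1 f = -(5/2)x^4 - 6x^2
D^2 f = -10x^3 - 12x
matching coefficients of g against c_0 f + c_1 Df + … from the top degree down determines the c_i
solution: c_0 = 2, c_1 = -1, c_2 = -1/2


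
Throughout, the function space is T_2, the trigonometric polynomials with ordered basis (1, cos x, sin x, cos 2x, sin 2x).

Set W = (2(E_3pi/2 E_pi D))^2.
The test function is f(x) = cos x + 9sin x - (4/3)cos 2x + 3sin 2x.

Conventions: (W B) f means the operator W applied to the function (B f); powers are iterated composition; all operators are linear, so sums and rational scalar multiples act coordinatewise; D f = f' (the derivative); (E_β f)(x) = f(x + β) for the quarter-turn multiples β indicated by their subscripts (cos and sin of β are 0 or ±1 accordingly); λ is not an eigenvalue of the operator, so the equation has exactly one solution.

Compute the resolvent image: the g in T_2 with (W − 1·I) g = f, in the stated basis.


g(x) = (1/3)cos x + 3sin x + (4/51)cos 2x - (3/17)sin 2x

write g with unknown coordinates in the stated basis and equate coefficients in (W − 1·I) g = f
solving from the highest basis element down gives g = (1/3)cos x + 3sin x + (4/51)cos 2x - (3/17)sin 2x
check: W g = (4/3)cos x + 12sin x - (64/51)cos 2x + (48/17)sin 2x
so W g − 1·g = cos x + 9sin x - (4/3)cos 2x + 3sin 2x = f ✓


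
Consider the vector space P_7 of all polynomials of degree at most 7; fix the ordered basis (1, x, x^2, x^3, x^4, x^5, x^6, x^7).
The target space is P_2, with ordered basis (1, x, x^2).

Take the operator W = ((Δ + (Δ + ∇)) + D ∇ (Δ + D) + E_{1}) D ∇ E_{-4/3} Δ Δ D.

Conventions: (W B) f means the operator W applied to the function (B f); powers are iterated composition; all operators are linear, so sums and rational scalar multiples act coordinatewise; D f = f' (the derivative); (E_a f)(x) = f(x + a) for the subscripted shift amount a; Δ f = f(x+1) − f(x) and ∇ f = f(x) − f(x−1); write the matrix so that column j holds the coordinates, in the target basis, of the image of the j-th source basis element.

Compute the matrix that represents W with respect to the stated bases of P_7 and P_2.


image of 1: 0
image of x: 0
image of x^2: 0
image of x^3: 0
image of x^4: 0
image of x^5: 120
image of x^6: 720x + 2280
image of x^7: 2520x^2 + 15960x - 9380
each image's coordinates form column j of the matrix

the matrix is [[0, 0, 0, 0, 0, 120, 2280, -9380]; [0, 0, 0, 0, 0, 0, 720, 15960]; [0, 0, 0, 0, 0, 0, 0, 2520]] (rows listed top to bottom)


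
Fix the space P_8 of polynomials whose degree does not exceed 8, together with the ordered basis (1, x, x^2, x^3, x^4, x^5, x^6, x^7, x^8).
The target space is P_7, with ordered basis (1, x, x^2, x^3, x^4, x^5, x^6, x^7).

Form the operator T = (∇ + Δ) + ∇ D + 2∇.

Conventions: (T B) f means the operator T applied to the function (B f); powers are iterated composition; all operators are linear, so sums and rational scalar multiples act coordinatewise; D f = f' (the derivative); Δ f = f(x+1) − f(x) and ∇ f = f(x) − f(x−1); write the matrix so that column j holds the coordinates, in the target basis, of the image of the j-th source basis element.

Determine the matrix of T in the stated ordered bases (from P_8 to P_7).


image of 1: 0
image of x: 4
image of x^2: 8x
image of x^3: 12x^2 + 1
image of x^4: 16x^3 + 4x + 2
image of x^5: 20x^4 + 10x^2 + 10x - 1
image of x^6: 24x^5 + 20x^3 + 30x^2 - 6x + 4
image of x^7: 28x^6 + 35x^4 + 70x^3 - 21x^2 + 28x - 3
image of x^8: 32x^7 + 56x^5 + 140x^4 - 56x^3 + 112x^2 - 24x + 6
each image's coordinates form column j of the matrix

the matrix is [[0, 4, 0, 1, 2, -1, 4, -3, 6]; [0, 0, 8, 0, 4, 10, -6, 28, -24]; [0, 0, 0, 12, 0, 10, 30, -21, 112]; [0, 0, 0, 0, 16, 0, 20, 70, -56]; [0, 0, 0, 0, 0, 20, 0, 35, 140]; [0, 0, 0, 0, 0, 0, 24, 0, 56]; [0, 0, 0, 0, 0, 0, 0, 28, 0]; [0, 0, 0, 0, 0, 0, 0, 0, 32]] (rows listed top to bottom)


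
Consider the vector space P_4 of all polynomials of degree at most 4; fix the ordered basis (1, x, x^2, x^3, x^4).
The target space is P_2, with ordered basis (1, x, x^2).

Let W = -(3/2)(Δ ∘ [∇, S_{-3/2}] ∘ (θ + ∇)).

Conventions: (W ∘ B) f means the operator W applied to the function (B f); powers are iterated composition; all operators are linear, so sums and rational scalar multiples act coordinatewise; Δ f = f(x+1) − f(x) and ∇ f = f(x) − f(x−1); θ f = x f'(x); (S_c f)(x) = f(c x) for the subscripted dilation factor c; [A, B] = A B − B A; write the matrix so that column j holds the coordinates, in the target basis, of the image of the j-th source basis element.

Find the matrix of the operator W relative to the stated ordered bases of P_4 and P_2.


image of 1: 0
image of x: 0
image of x^2: -45/2
image of x^3: (1215/8)x + 135/8
image of x^4: -(1215/2)x^2 - (405/2)x - 495/4
each image's coordinates form column j of the matrix

the matrix is [[0, 0, -45/2, 135/8, -495/4]; [0, 0, 0, 1215/8, -405/2]; [0, 0, 0, 0, -1215/2]] (rows listed top to bottom)


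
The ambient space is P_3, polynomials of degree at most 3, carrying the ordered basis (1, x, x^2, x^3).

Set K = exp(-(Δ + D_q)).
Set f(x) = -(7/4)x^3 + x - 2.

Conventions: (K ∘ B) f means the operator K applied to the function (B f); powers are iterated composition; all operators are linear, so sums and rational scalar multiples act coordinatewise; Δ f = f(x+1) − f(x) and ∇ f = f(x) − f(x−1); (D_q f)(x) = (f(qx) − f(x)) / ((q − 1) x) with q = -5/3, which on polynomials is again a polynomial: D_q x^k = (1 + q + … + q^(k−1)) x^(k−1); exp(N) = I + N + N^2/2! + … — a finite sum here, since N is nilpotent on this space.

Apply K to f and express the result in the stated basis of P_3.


the result is g(x) = -(7/4)x^3 + (161/18)x^2 + (31/108)x - 2591/324

order-1 term: (161/18)x^2 + (21/4)x - 1/4
order-2 term: -(161/27)x - 175/18
order-3 term: 322/81
the series for exp(-(Δ + D_q)) f terminates at order 3
exp(-(Δ + D_q)) f = -(7/4)x^3 + (161/18)x^2 + (31/108)x - 2591/324


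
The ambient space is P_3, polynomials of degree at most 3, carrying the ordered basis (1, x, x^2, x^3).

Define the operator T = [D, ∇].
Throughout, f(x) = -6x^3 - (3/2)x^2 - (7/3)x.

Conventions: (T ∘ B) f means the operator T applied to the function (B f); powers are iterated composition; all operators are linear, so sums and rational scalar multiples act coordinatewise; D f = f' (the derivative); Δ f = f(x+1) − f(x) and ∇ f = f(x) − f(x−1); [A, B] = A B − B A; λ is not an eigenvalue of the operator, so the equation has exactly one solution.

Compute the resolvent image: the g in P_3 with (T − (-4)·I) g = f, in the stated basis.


g(x) = -(3/2)x^3 - (3/8)x^2 - (7/12)x

write g with unknown coordinates in the stated basis and equate coefficients in (T − (-4)·I) g = f
solving from the highest basis element down gives g = -(3/2)x^3 - (3/8)x^2 - (7/12)x
check: T g = 0
so T g − (-4)·g = -6x^3 - (3/2)x^2 - (7/3)x = f ✓


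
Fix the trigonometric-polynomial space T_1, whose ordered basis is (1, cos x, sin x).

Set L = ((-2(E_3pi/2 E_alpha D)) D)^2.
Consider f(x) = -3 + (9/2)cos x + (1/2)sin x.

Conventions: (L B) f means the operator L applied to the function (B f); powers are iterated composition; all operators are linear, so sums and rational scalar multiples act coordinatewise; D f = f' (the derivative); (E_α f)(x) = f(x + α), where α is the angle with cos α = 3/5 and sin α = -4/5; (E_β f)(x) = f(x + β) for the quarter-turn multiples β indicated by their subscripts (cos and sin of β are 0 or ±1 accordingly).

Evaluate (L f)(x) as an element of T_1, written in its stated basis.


the result is g(x) = (174/25)cos x - (418/25)sin x

D f = (1/2)cos x - (9/2)sin x
D D f = -(9/2)cos x - (1/2)sin x
E_alpha D D f = -(23/10)cos x - (39/10)sin x
E_3pi/2 E_alpha D D f = (39/10)cos x - (23/10)sin x
(-2(E_3pi/2 E_alpha D)) D f = -(39/5)cos x + (23/5)sin x
D ((-2(E_3pi/2 E_alpha D)) D) f = (23/5)cos x + (39/5)sin x
D D ((-2(E_3pi/2 E_alpha D)) D) f = (39/5)cos x - (23/5)sin x
E_alpha D D ((-2(E_3pi/2 E_alpha D)) D) f = (209/25)cos x + (87/25)sin x
E_3pi/2 E_alpha D D ((-2(E_3pi/2 E_alpha D)) D) f = -(87/25)cos x + (209/25)sin x
(-2(E_3pi/2 E_alpha D)) D ((-2(E_3pi/2 E_alpha D)) D) f = (174/25)cos x - (418/25)sin x
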